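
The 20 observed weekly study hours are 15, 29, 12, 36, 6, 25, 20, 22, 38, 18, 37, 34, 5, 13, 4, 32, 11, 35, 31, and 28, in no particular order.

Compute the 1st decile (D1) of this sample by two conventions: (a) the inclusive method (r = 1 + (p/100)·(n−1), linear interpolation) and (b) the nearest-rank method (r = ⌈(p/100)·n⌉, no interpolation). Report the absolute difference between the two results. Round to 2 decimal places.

Sorted: 4, 5, 6, 11, 12, 13, 15, 18, 20, 22, 25, 28, 29, 31, 32, 34, 35, 36, 37, 38.
n = 20.
(a) r = 2.9; between ranks 2 (5) and 3 (6): 5.9.
(b) the nearest-rank method: rank 2 → 5.
|5.9 − 5| = 0.9.

0.90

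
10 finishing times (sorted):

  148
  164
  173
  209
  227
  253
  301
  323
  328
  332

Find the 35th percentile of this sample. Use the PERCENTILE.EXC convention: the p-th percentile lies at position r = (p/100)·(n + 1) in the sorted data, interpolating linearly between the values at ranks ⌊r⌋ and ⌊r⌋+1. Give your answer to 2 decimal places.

n = 10.
r = (35/100)·(10 + 1) = 3.85.
Rank 3 is 173 and rank 4 is 209.
Interpolate: 173 + 0.85·(209 − 173) = 173 + 0.85·36 = 203.6.

203.60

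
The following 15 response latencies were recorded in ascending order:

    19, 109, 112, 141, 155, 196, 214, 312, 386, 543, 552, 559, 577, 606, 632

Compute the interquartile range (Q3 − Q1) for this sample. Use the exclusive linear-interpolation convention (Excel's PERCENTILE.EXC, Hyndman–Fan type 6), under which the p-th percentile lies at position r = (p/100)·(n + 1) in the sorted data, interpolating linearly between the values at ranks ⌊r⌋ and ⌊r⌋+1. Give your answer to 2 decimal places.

n = 15.
P25: r = 4 (integer) → 141.
P75: r = 12 (integer) → 559.
Difference: 559 − 141 = 418.

418.00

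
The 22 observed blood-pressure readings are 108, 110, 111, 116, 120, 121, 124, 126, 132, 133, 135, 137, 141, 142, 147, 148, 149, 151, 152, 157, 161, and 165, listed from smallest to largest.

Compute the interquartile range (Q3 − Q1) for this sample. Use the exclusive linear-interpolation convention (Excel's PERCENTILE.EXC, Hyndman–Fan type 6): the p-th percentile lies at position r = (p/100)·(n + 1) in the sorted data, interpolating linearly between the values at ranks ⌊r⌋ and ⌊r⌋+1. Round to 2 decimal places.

n = 22.
P25: r = 5.75; ranks 5–6 are 120, 121; interpolating gives 120.75.
P75: r = 17.25; ranks 17–18 are 149, 151; interpolating gives 149.5.
Difference: 149.5 − 120.75 = 28.75.

28.75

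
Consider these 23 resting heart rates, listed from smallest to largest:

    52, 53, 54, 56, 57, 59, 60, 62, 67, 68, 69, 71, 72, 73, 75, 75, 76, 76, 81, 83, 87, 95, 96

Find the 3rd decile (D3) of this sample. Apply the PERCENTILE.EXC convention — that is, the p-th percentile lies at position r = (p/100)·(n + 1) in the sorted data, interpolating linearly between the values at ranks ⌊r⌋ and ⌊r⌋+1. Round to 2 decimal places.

60.40

n = 23.
r = (30/100)·(23 + 1) = 7.2.
Rank 7 is 60 and rank 8 is 62.
Interpolate: 60 + 0.2·(62 − 60) = 60 + 0.2·2 = 60.4.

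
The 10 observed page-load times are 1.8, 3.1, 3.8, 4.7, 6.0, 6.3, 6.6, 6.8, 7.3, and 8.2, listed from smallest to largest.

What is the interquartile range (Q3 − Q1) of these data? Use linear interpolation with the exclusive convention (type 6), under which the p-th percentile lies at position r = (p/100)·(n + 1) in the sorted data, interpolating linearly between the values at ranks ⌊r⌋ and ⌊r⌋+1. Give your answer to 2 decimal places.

n = 10.
P25: r = 2.75; ranks 2–3 are 3.1, 3.8; interpolating gives 3.625.
P75: r = 8.25; ranks 8–9 are 6.8, 7.3; interpolating gives 6.925.
Difference: 6.925 − 3.625 = 3.3.

3.30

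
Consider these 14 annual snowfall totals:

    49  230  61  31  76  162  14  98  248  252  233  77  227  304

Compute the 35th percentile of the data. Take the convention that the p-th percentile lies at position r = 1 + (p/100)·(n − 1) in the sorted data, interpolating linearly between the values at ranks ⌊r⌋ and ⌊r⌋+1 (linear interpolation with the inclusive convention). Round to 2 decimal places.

Sorted: 14, 31, 49, 61, 76, 77, 98, 162, 227, 230, 233, 248, 252, 304.
n = 14.
r = 1 + (35/100)·(14 − 1) = 1 + 4.55 = 5.55.
Rank 5 is 76 and rank 6 is 77.
Interpolate: 76 + 0.55·(77 − 76) = 76 + 0.55·1 = 76.55.

76.55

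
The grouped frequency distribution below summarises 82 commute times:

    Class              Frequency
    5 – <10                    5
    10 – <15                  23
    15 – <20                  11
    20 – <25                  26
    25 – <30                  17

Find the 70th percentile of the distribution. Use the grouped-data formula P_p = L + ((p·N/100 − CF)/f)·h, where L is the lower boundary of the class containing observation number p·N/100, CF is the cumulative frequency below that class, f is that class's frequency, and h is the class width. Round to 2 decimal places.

23.54

N = 82; target position k = 70/100 · 82 = 57.4.
Cumulative frequencies: 5, 28, 39, 65, 82.
Observation 57.4 falls in the class 20 – <25.
L = 20, CF = 39, f = 26, h = 5.
P70 = 20 + ((57.4 − 39)/26)·5 = 20 + 3.53846 = 23.5385.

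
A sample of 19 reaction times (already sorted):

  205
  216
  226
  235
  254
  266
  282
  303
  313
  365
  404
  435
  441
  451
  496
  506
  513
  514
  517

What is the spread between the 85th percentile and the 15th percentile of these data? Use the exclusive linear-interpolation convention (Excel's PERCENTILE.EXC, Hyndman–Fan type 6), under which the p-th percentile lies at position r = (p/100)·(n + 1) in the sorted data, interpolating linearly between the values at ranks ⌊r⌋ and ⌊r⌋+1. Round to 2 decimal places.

n = 19.
P15: r = 3 (integer) → 226.
P85: r = 17 (integer) → 513.
Difference: 513 − 226 = 287.

287.00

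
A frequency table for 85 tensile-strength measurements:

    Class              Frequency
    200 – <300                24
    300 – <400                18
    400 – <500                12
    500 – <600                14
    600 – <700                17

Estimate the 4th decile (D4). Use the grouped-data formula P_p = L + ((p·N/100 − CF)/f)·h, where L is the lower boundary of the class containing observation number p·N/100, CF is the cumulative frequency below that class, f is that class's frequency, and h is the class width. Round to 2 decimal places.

N = 85; target position k = 40/100 · 85 = 34.
Cumulative frequencies: 24, 42, 54, 68, 85.
Observation 34 falls in the class 300 – <400.
L = 300, CF = 24, f = 18, h = 100.
P40 = 300 + ((34 − 24)/18)·100 = 300 + 55.5556 = 355.556.

355.56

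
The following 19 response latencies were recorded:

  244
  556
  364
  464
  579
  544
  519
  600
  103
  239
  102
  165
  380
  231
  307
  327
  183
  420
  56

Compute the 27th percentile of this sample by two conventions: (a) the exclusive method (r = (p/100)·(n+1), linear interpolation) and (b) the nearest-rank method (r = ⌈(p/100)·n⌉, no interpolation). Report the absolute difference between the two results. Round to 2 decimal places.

Sorted: 56, 102, 103, 165, 183, 231, 239, 244, 307, 327, 364, 380, 420, 464, 519, 544, 556, 579, 600.
n = 19.
(a) r = 5.4; between ranks 5 (183) and 6 (231): 202.2.
(b) the nearest-rank method: rank 6 → 231.
|202.2 − 231| = 28.8.

28.80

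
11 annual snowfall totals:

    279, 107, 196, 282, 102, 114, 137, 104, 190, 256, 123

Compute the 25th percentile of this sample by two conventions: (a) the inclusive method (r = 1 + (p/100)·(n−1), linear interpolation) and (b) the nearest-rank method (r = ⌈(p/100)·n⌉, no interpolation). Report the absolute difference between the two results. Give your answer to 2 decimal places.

Sorted: 102, 104, 107, 114, 123, 137, 190, 196, 256, 279, 282.
n = 11.
(a) r = 3.5; between ranks 3 (107) and 4 (114): 110.5.
(b) the nearest-rank method: rank 3 → 107.
|110.5 − 107| = 3.5.

3.50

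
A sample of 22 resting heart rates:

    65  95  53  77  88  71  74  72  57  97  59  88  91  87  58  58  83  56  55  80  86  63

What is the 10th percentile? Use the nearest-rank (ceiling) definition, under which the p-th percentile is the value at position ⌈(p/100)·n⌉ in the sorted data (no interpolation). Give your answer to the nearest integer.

56

Sorted: 53, 55, 56, 57, 58, 58, 59, 63, 65, 71, 72, 74, 77, 80, 83, 86, 87, 88, 88, 91, 95, 97.
n = 22.
Position = ⌈10/100 · 22⌉ = ⌈2.2⌉ = 3.
The value at rank 3 is 56.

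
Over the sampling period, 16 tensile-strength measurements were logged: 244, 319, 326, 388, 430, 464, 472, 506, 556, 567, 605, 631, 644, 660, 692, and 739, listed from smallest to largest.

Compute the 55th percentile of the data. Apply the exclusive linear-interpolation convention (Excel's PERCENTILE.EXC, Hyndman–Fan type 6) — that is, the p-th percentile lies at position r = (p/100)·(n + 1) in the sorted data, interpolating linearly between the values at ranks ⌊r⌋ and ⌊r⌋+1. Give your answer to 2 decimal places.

n = 16.
r = (55/100)·(16 + 1) = 9.35.
Rank 9 is 556 and rank 10 is 567.
Interpolate: 556 + 0.35·(567 − 556) = 556 + 0.35·11 = 559.85.

559.85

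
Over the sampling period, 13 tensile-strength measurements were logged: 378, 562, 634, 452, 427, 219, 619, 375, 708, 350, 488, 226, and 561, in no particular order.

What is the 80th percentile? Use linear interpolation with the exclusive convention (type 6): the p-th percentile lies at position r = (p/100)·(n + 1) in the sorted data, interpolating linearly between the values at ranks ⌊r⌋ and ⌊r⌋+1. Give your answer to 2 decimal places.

Sorted: 219, 226, 350, 375, 378, 427, 452, 488, 561, 562, 619, 634, 708.
n = 13.
r = (80/100)·(13 + 1) = 11.2.
Rank 11 is 619 and rank 12 is 634.
Interpolate: 619 + 0.2·(634 − 619) = 619 + 0.2·15 = 622.

622.00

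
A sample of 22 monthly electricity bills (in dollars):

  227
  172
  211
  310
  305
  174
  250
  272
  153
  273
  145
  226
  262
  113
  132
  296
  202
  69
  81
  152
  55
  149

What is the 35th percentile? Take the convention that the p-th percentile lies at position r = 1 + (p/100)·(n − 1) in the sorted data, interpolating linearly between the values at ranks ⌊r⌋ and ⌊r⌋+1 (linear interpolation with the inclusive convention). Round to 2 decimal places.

152.35

Sorted: 55, 69, 81, 113, 132, 145, 149, 152, 153, 172, 174, 202, 211, 226, 227, 250, 262, 272, 273, 296, 305, 310.
n = 22.
r = 1 + (35/100)·(22 − 1) = 1 + 7.35 = 8.35.
Rank 8 is 152 and rank 9 is 153.
Interpolate: 152 + 0.35·(153 − 152) = 152 + 0.35·1 = 152.35.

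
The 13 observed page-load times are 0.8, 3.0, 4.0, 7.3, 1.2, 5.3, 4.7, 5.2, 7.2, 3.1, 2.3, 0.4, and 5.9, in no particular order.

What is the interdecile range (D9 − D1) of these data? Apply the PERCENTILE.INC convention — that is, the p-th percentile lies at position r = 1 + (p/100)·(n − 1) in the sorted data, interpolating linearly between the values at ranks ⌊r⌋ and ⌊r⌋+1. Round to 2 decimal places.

6.06

Sorted: 0.4, 0.8, 1.2, 2.3, 3.0, 3.1, 4.0, 4.7, 5.2, 5.3, 5.9, 7.2, 7.3.
n = 13.
P10: r = 2.2; ranks 2–3 are 0.8, 1.2; interpolating gives 0.88.
P90: r = 11.8; ranks 11–12 are 5.9, 7.2; interpolating gives 6.94.
Difference: 6.94 − 0.88 = 6.06.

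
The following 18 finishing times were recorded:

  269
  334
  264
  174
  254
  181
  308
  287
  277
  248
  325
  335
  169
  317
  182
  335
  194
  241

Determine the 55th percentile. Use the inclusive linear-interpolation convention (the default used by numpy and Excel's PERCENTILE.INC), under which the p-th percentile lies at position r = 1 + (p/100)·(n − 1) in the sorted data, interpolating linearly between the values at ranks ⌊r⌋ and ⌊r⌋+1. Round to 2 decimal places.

Sorted: 169, 174, 181, 182, 194, 241, 248, 254, 264, 269, 277, 287, 308, 317, 325, 334, 335, 335.
n = 18.
r = 1 + (55/100)·(18 − 1) = 1 + 9.35 = 10.35.
Rank 10 is 269 and rank 11 is 277.
Interpolate: 269 + 0.35·(277 − 269) = 269 + 0.35·8 = 271.8.

271.80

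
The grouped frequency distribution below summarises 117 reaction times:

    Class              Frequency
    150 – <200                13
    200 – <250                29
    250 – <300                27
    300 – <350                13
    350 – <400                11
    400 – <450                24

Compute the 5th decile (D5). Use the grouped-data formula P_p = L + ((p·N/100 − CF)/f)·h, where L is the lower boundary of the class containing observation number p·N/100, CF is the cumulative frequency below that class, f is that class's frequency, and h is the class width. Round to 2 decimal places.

N = 117; target position k = 50/100 · 117 = 58.5.
Cumulative frequencies: 13, 42, 69, 82, 93, 117.
Observation 58.5 falls in the class 250 – <300.
L = 250, CF = 42, f = 27, h = 50.
P50 = 250 + ((58.5 − 42)/27)·50 = 250 + 30.5556 = 280.556.

280.56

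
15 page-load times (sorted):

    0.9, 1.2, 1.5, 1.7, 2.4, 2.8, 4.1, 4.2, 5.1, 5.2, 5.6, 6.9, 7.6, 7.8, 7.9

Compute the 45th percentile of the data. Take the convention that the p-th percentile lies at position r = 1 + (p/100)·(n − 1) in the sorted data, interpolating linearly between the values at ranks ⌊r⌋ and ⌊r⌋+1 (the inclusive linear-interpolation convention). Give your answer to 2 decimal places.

n = 15.
r = 1 + (45/100)·(15 − 1) = 1 + 6.3 = 7.3.
Rank 7 is 4.1 and rank 8 is 4.2.
Interpolate: 4.1 + 0.3·(4.2 − 4.1) = 4.1 + 0.3·0.1 = 4.13.

4.13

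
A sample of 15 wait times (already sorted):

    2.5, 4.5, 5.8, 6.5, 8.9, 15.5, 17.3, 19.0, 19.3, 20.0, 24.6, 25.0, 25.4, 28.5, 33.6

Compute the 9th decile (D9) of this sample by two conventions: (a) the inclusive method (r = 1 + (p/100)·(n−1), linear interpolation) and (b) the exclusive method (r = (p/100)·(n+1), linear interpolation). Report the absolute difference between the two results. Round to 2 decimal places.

3.28

n = 15.
(a) r = 13.6; between ranks 13 (25.4) and 14 (28.5): 27.26.
(b) r = 14.4; between ranks 14 (28.5) and 15 (33.6): 30.54.
|27.26 − 30.54| = 3.28.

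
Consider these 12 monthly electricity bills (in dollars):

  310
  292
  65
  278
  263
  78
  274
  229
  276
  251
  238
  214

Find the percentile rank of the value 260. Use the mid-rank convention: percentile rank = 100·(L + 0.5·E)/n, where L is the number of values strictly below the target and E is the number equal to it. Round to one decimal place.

Sorted: 65, 78, 214, 229, 238, 251, 263, 274, 276, 278, 292, 310.
Count below 260: L = 6; count equal: E = 0; n = 12.
Percentile rank = 100·(6 + 0.5·0)/12 = 100·6/12 = 50.

50.0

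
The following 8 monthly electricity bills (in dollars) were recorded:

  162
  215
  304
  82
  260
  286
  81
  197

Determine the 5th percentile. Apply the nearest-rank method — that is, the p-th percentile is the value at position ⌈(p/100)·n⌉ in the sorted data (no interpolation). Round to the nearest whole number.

Sorted: 81, 82, 162, 197, 215, 260, 286, 304.
n = 8.
Position = ⌈5/100 · 8⌉ = ⌈0.4⌉ = 1.
The value at rank 1 is 81.

81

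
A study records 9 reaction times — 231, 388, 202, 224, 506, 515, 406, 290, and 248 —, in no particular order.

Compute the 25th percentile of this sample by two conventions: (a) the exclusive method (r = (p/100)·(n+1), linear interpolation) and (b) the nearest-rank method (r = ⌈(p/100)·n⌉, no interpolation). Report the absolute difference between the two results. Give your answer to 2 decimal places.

3.50

Sorted: 202, 224, 231, 248, 290, 388, 406, 506, 515.
n = 9.
(a) r = 2.5; between ranks 2 (224) and 3 (231): 227.5.
(b) the nearest-rank method: rank 3 → 231.
|227.5 − 231| = 3.5.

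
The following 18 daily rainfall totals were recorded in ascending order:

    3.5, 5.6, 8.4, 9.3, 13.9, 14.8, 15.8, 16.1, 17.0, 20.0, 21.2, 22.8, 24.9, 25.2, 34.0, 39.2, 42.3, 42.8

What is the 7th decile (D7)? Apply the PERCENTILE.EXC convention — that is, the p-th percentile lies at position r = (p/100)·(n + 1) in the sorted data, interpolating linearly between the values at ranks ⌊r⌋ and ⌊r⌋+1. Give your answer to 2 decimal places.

n = 18.
r = (70/100)·(18 + 1) = 13.3.
Rank 13 is 24.9 and rank 14 is 25.2.
Interpolate: 24.9 + 0.3·(25.2 − 24.9) = 24.9 + 0.3·0.3 = 24.99.

24.99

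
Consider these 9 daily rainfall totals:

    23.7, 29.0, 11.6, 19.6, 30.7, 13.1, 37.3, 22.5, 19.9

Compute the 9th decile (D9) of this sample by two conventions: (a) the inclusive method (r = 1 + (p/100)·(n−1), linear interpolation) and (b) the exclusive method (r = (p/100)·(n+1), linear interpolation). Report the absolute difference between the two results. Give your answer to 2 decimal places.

Sorted: 11.6, 13.1, 19.6, 19.9, 22.5, 23.7, 29.0, 30.7, 37.3.
n = 9.
(a) r = 8.2; between ranks 8 (30.7) and 9 (37.3): 32.02.
(b) r = 9 → value at rank 9 = 37.3.
|32.02 − 37.3| = 5.28.

5.28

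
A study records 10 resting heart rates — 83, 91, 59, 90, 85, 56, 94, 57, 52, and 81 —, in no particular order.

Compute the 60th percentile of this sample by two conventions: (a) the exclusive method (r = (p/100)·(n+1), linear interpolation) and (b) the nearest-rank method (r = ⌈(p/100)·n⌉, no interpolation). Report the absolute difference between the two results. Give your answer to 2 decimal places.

1.20

Sorted: 52, 56, 57, 59, 81, 83, 85, 90, 91, 94.
n = 10.
(a) r = 6.6; between ranks 6 (83) and 7 (85): 84.2.
(b) the nearest-rank method: rank 6 → 83.
|84.2 − 83| = 1.2.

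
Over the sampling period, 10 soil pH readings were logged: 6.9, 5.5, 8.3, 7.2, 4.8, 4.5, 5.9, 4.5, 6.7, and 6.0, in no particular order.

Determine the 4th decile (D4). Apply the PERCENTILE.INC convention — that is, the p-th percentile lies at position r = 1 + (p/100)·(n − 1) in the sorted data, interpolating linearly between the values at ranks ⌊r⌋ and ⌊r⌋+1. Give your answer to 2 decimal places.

5.74

Sorted: 4.5, 4.5, 4.8, 5.5, 5.9, 6.0, 6.7, 6.9, 7.2, 8.3.
n = 10.
r = 1 + (40/100)·(10 − 1) = 1 + 3.6 = 4.6.
Rank 4 is 5.5 and rank 5 is 5.9.
Interpolate: 5.5 + 0.6·(5.9 − 5.5) = 5.5 + 0.6·0.4 = 5.74.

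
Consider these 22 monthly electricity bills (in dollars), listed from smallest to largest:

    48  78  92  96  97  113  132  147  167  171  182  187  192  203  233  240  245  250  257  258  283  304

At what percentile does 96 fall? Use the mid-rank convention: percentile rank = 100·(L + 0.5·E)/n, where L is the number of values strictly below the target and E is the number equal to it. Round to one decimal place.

15.9

Count below 96: L = 3; count equal: E = 1; n = 22.
Percentile rank = 100·(3 + 0.5·1)/22 = 100·3.5/22 = 15.91.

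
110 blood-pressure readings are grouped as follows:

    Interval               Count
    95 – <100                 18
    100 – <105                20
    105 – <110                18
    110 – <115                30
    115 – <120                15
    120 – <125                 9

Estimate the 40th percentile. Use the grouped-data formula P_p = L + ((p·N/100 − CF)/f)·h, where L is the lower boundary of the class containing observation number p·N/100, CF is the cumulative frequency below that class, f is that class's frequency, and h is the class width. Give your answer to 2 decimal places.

N = 110; target position k = 40/100 · 110 = 44.
Cumulative frequencies: 18, 38, 56, 86, 101, 110.
Observation 44 falls in the class 105 – <110.
L = 105, CF = 38, f = 18, h = 5.
P40 = 105 + ((44 − 38)/18)·5 = 105 + 1.66667 = 106.667.

106.67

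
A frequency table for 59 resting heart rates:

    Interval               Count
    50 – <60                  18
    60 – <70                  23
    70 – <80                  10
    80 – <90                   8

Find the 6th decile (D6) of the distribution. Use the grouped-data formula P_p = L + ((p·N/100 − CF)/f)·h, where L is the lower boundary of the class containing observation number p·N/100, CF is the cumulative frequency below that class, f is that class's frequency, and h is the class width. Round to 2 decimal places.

67.57

N = 59; target position k = 60/100 · 59 = 35.4.
Cumulative frequencies: 18, 41, 51, 59.
Observation 35.4 falls in the class 60 – <70.
L = 60, CF = 18, f = 23, h = 10.
P60 = 60 + ((35.4 − 18)/23)·10 = 60 + 7.56522 = 67.5652.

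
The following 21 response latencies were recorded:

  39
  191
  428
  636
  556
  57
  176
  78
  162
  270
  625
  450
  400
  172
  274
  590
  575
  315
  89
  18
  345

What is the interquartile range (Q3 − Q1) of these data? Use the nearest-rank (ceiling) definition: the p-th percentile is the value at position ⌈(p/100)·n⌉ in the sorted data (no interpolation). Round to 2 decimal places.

288.00

Sorted: 18, 39, 57, 78, 89, 162, 172, 176, 191, 270, 274, 315, 345, 400, 428, 450, 556, 575, 590, 625, 636.
n = 21.
P25: rank ⌈25/100·21⌉ = 6 → 162.
P75: rank ⌈75/100·21⌉ = 16 → 450.
Difference: 450 − 162 = 288.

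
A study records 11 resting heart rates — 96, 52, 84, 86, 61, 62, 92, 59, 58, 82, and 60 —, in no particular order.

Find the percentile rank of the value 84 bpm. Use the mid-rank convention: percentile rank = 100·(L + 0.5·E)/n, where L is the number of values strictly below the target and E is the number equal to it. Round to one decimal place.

Sorted: 52, 58, 59, 60, 61, 62, 82, 84, 86, 92, 96.
Count below 84: L = 7; count equal: E = 1; n = 11.
Percentile rank = 100·(7 + 0.5·1)/11 = 100·7.5/11 = 68.18.

68.2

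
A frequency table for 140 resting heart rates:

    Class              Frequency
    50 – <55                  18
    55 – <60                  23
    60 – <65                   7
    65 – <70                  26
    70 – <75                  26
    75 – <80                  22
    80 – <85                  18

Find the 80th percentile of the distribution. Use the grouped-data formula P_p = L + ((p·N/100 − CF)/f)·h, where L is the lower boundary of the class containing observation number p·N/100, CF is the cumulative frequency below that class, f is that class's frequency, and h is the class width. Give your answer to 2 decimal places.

N = 140; target position k = 80/100 · 140 = 112.
Cumulative frequencies: 18, 41, 48, 74, 100, 122, 140.
Observation 112 falls in the class 75 – <80.
L = 75, CF = 100, f = 22, h = 5.
P80 = 75 + ((112 − 100)/22)·5 = 75 + 2.72727 = 77.7273.

77.73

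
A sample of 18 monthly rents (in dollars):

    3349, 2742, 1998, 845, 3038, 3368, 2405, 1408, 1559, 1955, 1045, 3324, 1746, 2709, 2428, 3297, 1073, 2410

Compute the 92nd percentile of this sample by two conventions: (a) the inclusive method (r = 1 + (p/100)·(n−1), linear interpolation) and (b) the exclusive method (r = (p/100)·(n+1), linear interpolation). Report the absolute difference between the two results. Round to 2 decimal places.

18.12

Sorted: 845, 1045, 1073, 1408, 1559, 1746, 1955, 1998, 2405, 2410, 2428, 2709, 2742, 3038, 3297, 3324, 3349, 3368.
n = 18.
(a) r = 16.64; between ranks 16 (3324) and 17 (3349): 3340.
(b) r = 17.48; between ranks 17 (3349) and 18 (3368): 3358.12.
|3340 − 3358.12| = 18.12.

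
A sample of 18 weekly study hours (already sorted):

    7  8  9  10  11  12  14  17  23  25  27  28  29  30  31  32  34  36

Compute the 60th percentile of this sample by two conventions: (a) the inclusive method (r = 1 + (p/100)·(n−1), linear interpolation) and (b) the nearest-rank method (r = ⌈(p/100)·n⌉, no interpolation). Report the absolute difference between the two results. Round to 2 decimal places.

n = 18.
(a) r = 11.2; between ranks 11 (27) and 12 (28): 27.2.
(b) the nearest-rank method: rank 11 → 27.
|27.2 − 27| = 0.2.

0.20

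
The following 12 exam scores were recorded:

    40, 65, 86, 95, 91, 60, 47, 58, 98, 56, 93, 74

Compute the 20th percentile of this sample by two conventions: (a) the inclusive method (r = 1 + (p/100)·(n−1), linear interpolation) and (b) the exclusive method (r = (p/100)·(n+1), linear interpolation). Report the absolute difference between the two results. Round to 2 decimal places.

Sorted: 40, 47, 56, 58, 60, 65, 74, 86, 91, 93, 95, 98.
n = 12.
(a) r = 3.2; between ranks 3 (56) and 4 (58): 56.4.
(b) r = 2.6; between ranks 2 (47) and 3 (56): 52.4.
|56.4 − 52.4| = 4.

4.00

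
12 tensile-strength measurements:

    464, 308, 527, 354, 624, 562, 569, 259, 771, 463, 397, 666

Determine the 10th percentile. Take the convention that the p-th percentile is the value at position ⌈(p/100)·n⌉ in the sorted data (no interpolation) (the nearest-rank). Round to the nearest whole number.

Sorted: 259, 308, 354, 397, 463, 464, 527, 562, 569, 624, 666, 771.
n = 12.
Position = ⌈10/100 · 12⌉ = ⌈1.2⌉ = 2.
The value at rank 2 is 308.

308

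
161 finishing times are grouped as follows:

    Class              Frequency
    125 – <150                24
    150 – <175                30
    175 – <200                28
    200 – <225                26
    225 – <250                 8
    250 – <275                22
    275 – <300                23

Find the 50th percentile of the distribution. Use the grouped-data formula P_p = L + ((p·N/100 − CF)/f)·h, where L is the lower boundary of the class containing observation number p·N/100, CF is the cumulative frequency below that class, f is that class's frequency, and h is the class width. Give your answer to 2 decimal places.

N = 161; target position k = 50/100 · 161 = 80.5.
Cumulative frequencies: 24, 54, 82, 108, 116, 138, 161.
Observation 80.5 falls in the class 175 – <200.
L = 175, CF = 54, f = 28, h = 25.
P50 = 175 + ((80.5 − 54)/28)·25 = 175 + 23.6607 = 198.661.

198.66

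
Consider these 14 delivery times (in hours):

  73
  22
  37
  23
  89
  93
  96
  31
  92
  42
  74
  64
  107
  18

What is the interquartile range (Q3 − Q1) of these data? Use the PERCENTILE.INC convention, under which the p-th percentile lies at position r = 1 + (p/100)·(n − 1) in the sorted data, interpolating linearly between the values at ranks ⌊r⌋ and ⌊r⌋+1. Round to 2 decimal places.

58.75

Sorted: 18, 22, 23, 31, 37, 42, 64, 73, 74, 89, 92, 93, 96, 107.
n = 14.
P25: r = 4.25; ranks 4–5 are 31, 37; interpolating gives 32.5.
P75: r = 10.75; ranks 10–11 are 89, 92; interpolating gives 91.25.
Difference: 91.25 − 32.5 = 58.75.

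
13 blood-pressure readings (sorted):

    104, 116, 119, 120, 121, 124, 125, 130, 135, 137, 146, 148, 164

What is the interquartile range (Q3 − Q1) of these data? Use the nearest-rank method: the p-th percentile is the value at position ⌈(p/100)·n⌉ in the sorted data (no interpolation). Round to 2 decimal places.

n = 13.
P25: rank ⌈25/100·13⌉ = 4 → 120.
P75: rank ⌈75/100·13⌉ = 10 → 137.
Difference: 137 − 120 = 17.

17.00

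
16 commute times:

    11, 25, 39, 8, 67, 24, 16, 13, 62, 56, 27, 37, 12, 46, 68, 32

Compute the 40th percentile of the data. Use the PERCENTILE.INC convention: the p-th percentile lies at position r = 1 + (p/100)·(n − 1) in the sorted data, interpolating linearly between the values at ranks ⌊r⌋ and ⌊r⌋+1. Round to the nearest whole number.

Sorted: 8, 11, 12, 13, 16, 24, 25, 27, 32, 37, 39, 46, 56, 62, 67, 68.
n = 16.
r = 1 + (40/100)·(16 − 1) = 1 + 6 = 7.
r is an integer, so P40 is the value at rank 7: 25.

25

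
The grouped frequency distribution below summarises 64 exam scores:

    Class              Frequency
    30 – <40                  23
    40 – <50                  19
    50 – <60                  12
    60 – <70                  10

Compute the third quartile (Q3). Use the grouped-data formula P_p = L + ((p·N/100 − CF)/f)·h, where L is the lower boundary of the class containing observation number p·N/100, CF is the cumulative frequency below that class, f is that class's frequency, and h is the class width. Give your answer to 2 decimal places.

N = 64; target position k = 75/100 · 64 = 48.
Cumulative frequencies: 23, 42, 54, 64.
Observation 48 falls in the class 50 – <60.
L = 50, CF = 42, f = 12, h = 10.
P75 = 50 + ((48 − 42)/12)·10 = 50 + 5 = 55.

55.00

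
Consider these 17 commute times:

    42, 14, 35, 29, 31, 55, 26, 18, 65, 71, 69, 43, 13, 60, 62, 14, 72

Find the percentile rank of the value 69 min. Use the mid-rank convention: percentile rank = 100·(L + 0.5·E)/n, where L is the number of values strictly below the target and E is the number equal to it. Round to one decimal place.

Sorted: 13, 14, 14, 18, 26, 29, 31, 35, 42, 43, 55, 60, 62, 65, 69, 71, 72.
Count below 69: L = 14; count equal: E = 1; n = 17.
Percentile rank = 100·(14 + 0.5·1)/17 = 100·14.5/17 = 85.29.

85.3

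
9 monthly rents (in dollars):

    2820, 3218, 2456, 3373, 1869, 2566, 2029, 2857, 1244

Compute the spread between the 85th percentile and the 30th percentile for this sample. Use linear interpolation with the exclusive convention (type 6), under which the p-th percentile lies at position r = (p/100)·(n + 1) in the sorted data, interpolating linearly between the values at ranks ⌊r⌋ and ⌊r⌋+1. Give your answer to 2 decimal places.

1266.50

Sorted: 1244, 1869, 2029, 2456, 2566, 2820, 2857, 3218, 3373.
n = 9.
P30: r = 3 (integer) → 2029.
P85: r = 8.5; ranks 8–9 are 3218, 3373; interpolating gives 3295.5.
Difference: 3295.5 − 2029 = 1266.5.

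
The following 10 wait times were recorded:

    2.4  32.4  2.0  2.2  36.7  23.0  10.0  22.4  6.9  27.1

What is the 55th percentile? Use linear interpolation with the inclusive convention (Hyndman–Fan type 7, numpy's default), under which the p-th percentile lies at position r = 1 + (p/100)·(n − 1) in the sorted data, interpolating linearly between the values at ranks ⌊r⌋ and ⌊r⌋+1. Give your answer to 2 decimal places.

Sorted: 2.0, 2.2, 2.4, 6.9, 10.0, 22.4, 23.0, 27.1, 32.4, 36.7.
n = 10.
r = 1 + (55/100)·(10 − 1) = 1 + 4.95 = 5.95.
Rank 5 is 10.0 and rank 6 is 22.4.
Interpolate: 10.0 + 0.95·(22.4 − 10.0) = 10.0 + 0.95·12.4 = 21.78.

21.78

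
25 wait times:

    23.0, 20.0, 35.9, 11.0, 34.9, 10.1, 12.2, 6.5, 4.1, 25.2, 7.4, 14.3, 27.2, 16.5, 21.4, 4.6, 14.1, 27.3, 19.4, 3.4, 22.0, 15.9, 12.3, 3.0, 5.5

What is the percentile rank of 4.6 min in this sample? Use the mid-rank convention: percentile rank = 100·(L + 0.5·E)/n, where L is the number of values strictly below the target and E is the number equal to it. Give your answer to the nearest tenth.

Sorted: 3.0, 3.4, 4.1, 4.6, 5.5, 6.5, 7.4, 10.1, 11.0, 12.2, 12.3, 14.1, 14.3, 15.9, 16.5, 19.4, 20.0, 21.4, 22.0, 23.0, 25.2, 27.2, 27.3, 34.9, 35.9.
Count below 4.6: L = 3; count equal: E = 1; n = 25.
Percentile rank = 100·(3 + 0.5·1)/25 = 100·3.5/25 = 14.

14.0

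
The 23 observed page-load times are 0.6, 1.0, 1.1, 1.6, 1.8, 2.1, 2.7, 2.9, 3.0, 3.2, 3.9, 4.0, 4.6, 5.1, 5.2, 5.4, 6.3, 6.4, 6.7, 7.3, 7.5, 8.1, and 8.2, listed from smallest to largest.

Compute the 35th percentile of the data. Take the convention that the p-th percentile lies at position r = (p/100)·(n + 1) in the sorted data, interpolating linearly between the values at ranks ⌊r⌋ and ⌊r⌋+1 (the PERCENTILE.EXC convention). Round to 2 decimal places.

n = 23.
r = (35/100)·(23 + 1) = 8.4.
Rank 8 is 2.9 and rank 9 is 3.0.
Interpolate: 2.9 + 0.4·(3.0 − 2.9) = 2.9 + 0.4·0.1 = 2.94.

2.94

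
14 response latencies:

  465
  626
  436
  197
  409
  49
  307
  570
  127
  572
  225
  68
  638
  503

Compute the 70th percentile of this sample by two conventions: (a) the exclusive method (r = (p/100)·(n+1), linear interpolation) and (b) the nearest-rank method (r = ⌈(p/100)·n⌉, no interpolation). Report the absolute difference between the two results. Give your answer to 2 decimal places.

33.50

Sorted: 49, 68, 127, 197, 225, 307, 409, 436, 465, 503, 570, 572, 626, 638.
n = 14.
(a) r = 10.5; between ranks 10 (503) and 11 (570): 536.5.
(b) the nearest-rank method: rank 10 → 503.
|536.5 − 503| = 33.5.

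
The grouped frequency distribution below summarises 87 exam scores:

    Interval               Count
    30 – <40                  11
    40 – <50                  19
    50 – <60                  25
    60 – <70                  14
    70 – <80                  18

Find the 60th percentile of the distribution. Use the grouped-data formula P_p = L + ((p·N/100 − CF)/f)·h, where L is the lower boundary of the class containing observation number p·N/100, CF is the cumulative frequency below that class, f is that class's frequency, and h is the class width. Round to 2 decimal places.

N = 87; target position k = 60/100 · 87 = 52.2.
Cumulative frequencies: 11, 30, 55, 69, 87.
Observation 52.2 falls in the class 50 – <60.
L = 50, CF = 30, f = 25, h = 10.
P60 = 50 + ((52.2 − 30)/25)·10 = 50 + 8.88 = 58.88.

58.88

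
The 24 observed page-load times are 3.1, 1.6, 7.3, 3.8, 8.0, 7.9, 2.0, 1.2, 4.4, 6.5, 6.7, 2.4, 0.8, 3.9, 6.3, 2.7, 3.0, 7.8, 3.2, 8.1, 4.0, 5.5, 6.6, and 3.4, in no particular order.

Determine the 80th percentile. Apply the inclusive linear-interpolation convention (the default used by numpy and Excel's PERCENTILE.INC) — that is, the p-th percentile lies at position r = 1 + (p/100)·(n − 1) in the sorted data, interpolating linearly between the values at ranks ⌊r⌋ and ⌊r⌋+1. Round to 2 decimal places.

6.94

Sorted: 0.8, 1.2, 1.6, 2.0, 2.4, 2.7, 3.0, 3.1, 3.2, 3.4, 3.8, 3.9, 4.0, 4.4, 5.5, 6.3, 6.5, 6.6, 6.7, 7.3, 7.8, 7.9, 8.0, 8.1.
n = 24.
r = 1 + (80/100)·(24 − 1) = 1 + 18.4 = 19.4.
Rank 19 is 6.7 and rank 20 is 7.3.
Interpolate: 6.7 + 0.4·(7.3 − 6.7) = 6.7 + 0.4·0.6 = 6.94.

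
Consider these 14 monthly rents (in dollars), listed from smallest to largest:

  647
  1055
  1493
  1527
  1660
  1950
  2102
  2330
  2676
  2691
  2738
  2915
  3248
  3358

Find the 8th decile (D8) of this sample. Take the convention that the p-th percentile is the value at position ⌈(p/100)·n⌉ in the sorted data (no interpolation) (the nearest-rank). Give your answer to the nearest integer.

n = 14.
Position = ⌈80/100 · 14⌉ = ⌈11.2⌉ = 12.
The value at rank 12 is 2915.

2915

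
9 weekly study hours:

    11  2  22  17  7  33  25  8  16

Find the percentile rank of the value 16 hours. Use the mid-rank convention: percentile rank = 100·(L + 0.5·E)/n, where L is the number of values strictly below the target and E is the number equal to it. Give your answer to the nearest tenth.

50.0

Sorted: 2, 7, 8, 11, 16, 17, 22, 25, 33.
Count below 16: L = 4; count equal: E = 1; n = 9.
Percentile rank = 100·(4 + 0.5·1)/9 = 100·4.5/9 = 50.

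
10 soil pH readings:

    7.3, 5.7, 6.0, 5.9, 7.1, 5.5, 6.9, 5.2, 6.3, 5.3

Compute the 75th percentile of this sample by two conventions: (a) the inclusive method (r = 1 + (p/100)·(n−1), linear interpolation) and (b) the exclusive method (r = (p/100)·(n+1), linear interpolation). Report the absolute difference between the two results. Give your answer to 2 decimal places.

0.20

Sorted: 5.2, 5.3, 5.5, 5.7, 5.9, 6.0, 6.3, 6.9, 7.1, 7.3.
n = 10.
(a) r = 7.75; between ranks 7 (6.3) and 8 (6.9): 6.75.
(b) r = 8.25; between ranks 8 (6.9) and 9 (7.1): 6.95.
|6.75 − 6.95| = 0.2.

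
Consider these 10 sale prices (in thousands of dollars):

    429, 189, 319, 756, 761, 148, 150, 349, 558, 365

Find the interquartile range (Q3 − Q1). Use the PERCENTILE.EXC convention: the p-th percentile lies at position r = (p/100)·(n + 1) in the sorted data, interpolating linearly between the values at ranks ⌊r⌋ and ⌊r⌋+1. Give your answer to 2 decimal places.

428.25

Sorted: 148, 150, 189, 319, 349, 365, 429, 558, 756, 761.
n = 10.
P25: r = 2.75; ranks 2–3 are 150, 189; interpolating gives 179.25.
P75: r = 8.25; ranks 8–9 are 558, 756; interpolating gives 607.5.
Difference: 607.5 − 179.25 = 428.25.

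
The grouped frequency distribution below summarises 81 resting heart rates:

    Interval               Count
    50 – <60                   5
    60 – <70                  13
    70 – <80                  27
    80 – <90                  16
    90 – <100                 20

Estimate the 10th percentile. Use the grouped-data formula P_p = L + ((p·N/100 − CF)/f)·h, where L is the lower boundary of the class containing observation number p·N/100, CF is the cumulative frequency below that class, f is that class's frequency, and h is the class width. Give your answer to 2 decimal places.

N = 81; target position k = 10/100 · 81 = 8.1.
Cumulative frequencies: 5, 18, 45, 61, 81.
Observation 8.1 falls in the class 60 – <70.
L = 60, CF = 5, f = 13, h = 10.
P10 = 60 + ((8.1 − 5)/13)·10 = 60 + 2.38462 = 62.3846.

62.38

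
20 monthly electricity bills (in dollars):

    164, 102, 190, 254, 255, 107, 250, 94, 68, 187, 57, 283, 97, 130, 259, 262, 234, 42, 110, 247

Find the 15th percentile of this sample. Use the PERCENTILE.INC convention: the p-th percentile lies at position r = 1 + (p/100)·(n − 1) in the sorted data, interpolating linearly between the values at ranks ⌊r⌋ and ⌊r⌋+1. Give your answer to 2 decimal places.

90.10

Sorted: 42, 57, 68, 94, 97, 102, 107, 110, 130, 164, 187, 190, 234, 247, 250, 254, 255, 259, 262, 283.
n = 20.
r = 1 + (15/100)·(20 − 1) = 1 + 2.85 = 3.85.
Rank 3 is 68 and rank 4 is 94.
Interpolate: 68 + 0.85·(94 − 68) = 68 + 0.85·26 = 90.1.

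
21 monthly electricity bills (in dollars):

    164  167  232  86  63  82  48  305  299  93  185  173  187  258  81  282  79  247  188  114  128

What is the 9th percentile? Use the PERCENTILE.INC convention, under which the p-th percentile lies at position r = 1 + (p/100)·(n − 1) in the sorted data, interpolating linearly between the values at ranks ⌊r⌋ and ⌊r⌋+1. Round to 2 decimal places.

Sorted: 48, 63, 79, 81, 82, 86, 93, 114, 128, 164, 167, 173, 185, 187, 188, 232, 247, 258, 282, 299, 305.
n = 21.
r = 1 + (9/100)·(21 − 1) = 1 + 1.8 = 2.8.
Rank 2 is 63 and rank 3 is 79.
Interpolate: 63 + 0.8·(79 − 63) = 63 + 0.8·16 = 75.8.

75.80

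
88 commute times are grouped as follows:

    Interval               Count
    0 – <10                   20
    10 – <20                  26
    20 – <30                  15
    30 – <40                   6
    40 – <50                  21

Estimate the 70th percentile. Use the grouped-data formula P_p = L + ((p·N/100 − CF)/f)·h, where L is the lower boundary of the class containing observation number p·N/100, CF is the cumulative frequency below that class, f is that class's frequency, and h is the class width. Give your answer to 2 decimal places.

31.00

N = 88; target position k = 70/100 · 88 = 61.6.
Cumulative frequencies: 20, 46, 61, 67, 88.
Observation 61.6 falls in the class 30 – <40.
L = 30, CF = 61, f = 6, h = 10.
P70 = 30 + ((61.6 − 61)/6)·10 = 30 + 1 = 31.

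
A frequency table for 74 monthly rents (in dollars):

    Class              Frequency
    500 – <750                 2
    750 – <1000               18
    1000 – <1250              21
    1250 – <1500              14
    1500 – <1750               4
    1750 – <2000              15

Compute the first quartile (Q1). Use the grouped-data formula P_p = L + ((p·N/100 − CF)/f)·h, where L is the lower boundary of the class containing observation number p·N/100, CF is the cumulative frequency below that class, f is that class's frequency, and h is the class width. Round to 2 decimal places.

979.17

N = 74; target position k = 25/100 · 74 = 18.5.
Cumulative frequencies: 2, 20, 41, 55, 59, 74.
Observation 18.5 falls in the class 750 – <1000.
L = 750, CF = 2, f = 18, h = 250.
P25 = 750 + ((18.5 − 2)/18)·250 = 750 + 229.167 = 979.167.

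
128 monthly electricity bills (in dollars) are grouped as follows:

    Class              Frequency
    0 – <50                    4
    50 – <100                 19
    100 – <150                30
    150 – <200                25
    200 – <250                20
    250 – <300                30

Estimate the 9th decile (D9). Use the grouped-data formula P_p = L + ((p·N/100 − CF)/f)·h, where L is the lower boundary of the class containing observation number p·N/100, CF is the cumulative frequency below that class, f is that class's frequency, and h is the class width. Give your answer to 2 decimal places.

278.67

N = 128; target position k = 90/100 · 128 = 115.2.
Cumulative frequencies: 4, 23, 53, 78, 98, 128.
Observation 115.2 falls in the class 250 – <300.
L = 250, CF = 98, f = 30, h = 50.
P90 = 250 + ((115.2 − 98)/30)·50 = 250 + 28.6667 = 278.667.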